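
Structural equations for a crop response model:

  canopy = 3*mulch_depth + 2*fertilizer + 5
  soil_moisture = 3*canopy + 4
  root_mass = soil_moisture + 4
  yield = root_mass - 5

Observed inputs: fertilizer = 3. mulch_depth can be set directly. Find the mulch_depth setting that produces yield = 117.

Substituting into the canopy equation gives canopy = 3*mulch_depth + 11.
Substituting into the soil_moisture equation gives soil_moisture = 9*mulch_depth + 37.
So root_mass = 9*mulch_depth + 41.
Substituting into the yield equation gives yield = 9*mulch_depth + 36.
Solve 9*mulch_depth + 36 = 117: mulch_depth = (117 - 36) / 9 = 9.

mulch_depth = 9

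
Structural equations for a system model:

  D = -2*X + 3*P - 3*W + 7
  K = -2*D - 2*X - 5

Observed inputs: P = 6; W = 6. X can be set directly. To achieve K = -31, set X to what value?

Substituting into the D equation gives D = -2*X + 7.
Substituting into the K equation gives K = 2*X - 19.
Solve 2*X - 19 = -31: X = (-31 + 19) / 2 = -6.

X = -6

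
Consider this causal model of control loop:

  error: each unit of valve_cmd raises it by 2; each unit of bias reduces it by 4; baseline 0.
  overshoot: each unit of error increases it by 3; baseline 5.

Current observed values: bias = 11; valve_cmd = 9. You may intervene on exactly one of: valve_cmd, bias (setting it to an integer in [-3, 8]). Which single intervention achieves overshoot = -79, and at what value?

Intervening on valve_cmd: with other inputs at their observed values, overshoot = 6*valve_cmd - 127. Solving for -79 gives valve_cmd = 8, within [-3, 8].
Intervening on bias: overshoot = -12*bias + 59. Reaching -79 requires bias = 23/2, not an integer.

set valve_cmd = 8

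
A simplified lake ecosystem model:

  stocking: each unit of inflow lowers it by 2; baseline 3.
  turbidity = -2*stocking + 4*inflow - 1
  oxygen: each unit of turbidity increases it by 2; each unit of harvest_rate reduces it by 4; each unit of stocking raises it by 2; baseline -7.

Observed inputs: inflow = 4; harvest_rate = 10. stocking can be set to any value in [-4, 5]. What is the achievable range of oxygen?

Intervening on stocking fixes its value directly, overriding its dependence on inflow.
Substituting into the turbidity equation gives turbidity = -2*stocking + 15.
Substituting into the oxygen equation gives oxygen = -2*stocking - 17.
Linear in stocking, so extremes are at the endpoints: stocking = -4 gives oxygen = -9; stocking = 5 gives oxygen = -27.

-27 to -9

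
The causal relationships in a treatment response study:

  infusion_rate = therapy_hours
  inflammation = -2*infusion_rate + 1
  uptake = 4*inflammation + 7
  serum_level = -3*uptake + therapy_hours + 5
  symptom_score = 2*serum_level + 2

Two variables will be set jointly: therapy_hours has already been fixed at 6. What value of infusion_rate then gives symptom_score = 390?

With therapy_hours held at 6:
Intervening on infusion_rate fixes its value directly, overriding its dependence on therapy_hours.
Substituting into the uptake equation gives uptake = -8*infusion_rate + 11.
This gives serum_level = 24*infusion_rate - 22.
This gives symptom_score = 48*infusion_rate - 42.
Solve 48*infusion_rate - 42 = 390: infusion_rate = (390 + 42) / 48 = 9.

infusion_rate = 9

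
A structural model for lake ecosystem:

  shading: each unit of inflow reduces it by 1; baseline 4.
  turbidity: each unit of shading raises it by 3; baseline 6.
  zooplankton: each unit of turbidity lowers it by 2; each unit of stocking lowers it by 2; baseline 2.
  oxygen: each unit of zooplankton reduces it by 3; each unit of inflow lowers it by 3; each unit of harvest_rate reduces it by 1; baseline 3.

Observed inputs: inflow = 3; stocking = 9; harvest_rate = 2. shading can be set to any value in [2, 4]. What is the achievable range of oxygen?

Intervening on shading fixes its value directly, overriding its dependence on inflow.
Substituting into the zooplankton equation gives zooplankton = -6*shading - 28.
Substituting into the oxygen equation gives oxygen = 18*shading + 76.
Linear in shading, so extremes are at the endpoints: shading = 2 gives oxygen = 112; shading = 4 gives oxygen = 148.

112 to 148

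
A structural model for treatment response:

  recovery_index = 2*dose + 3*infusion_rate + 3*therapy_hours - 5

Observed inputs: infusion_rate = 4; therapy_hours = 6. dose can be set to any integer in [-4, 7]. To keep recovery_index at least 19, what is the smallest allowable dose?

dose = -3

Substituting into the recovery_index equation gives recovery_index = 2*dose + 25.
Require 2*dose + 25 ≥ 19, so dose ≥ -3.
The smallest integer in [-4, 7] satisfying this is -3.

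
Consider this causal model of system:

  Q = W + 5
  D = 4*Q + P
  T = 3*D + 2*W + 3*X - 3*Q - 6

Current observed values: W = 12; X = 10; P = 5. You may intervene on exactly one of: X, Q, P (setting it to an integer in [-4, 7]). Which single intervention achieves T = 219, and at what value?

Intervening on X: T = 3*X + 186. Reaching 219 requires X = 11, outside [-4, 7].
Intervening on Q: T = 9*Q + 63. Reaching 219 requires Q = 52/3, not an integer.
Intervening on P: with other inputs at their observed values, T = 3*P + 201. Solving for 219 gives P = 6, within [-4, 7].

set P = 6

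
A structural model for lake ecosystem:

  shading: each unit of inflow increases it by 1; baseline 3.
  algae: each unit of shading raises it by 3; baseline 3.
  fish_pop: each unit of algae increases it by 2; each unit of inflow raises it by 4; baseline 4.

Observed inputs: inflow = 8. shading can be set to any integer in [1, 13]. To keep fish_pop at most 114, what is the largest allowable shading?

Intervening on shading fixes its value directly, overriding its dependence on inflow.
Substituting into the fish_pop equation gives fish_pop = 6*shading + 42.
Require 6*shading + 42 ≤ 114, so shading ≤ 12.
The largest integer in [1, 13] satisfying this is 12.

shading = 12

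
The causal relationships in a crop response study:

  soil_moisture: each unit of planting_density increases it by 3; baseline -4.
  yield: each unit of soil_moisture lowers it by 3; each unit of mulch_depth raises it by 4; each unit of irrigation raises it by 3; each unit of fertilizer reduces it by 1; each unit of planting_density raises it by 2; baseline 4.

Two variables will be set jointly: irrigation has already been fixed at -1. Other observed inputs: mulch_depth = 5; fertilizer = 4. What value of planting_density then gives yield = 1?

planting_density = 4

With irrigation held at -1:
Substituting into the yield equation gives yield = -7*planting_density + 29.
Solve -7*planting_density + 29 = 1: planting_density = (1 - 29) / -7 = 4.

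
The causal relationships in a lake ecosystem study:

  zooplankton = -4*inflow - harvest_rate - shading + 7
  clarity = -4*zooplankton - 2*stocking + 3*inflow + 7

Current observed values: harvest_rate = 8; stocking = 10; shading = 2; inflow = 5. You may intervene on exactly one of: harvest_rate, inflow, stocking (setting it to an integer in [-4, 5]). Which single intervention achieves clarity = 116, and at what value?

set stocking = -1

Intervening on harvest_rate: clarity = 4*harvest_rate + 62. Reaching 116 requires harvest_rate = 27/2, not an integer.
Intervening on inflow: clarity = 19*inflow - 1. Reaching 116 requires inflow = 117/19, not an integer.
Intervening on stocking: with other inputs at their observed values, clarity = -2*stocking + 114. Solving for 116 gives stocking = -1, within [-4, 5].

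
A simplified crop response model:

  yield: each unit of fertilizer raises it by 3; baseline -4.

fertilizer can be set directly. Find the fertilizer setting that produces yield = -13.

fertilizer = -3

Solve 3*fertilizer - 4 = -13: fertilizer = (-13 + 4) / 3 = -3.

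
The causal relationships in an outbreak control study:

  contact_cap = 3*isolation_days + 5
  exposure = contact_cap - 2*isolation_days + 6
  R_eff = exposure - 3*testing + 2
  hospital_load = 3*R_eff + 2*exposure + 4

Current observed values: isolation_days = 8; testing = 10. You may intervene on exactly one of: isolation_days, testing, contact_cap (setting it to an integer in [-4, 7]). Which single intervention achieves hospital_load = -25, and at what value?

Intervening on isolation_days: with other inputs at their observed values, hospital_load = 5*isolation_days - 25. Solving for -25 gives isolation_days = 0, within [-4, 7].
Intervening on testing: hospital_load = -9*testing + 105. Reaching -25 requires testing = 130/9, not an integer.
Intervening on contact_cap: hospital_load = 5*contact_cap - 130. Reaching -25 requires contact_cap = 21, outside [-4, 7].

set isolation_days = 0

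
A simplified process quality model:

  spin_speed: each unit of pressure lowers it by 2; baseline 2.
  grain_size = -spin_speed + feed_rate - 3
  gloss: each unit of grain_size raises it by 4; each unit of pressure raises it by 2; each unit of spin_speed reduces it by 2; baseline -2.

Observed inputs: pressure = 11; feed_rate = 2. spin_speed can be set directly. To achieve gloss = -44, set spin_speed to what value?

Intervening on spin_speed fixes its value directly, overriding its dependence on pressure.
Substituting into the grain_size equation gives grain_size = -spin_speed - 1.
Substituting into the gloss equation gives gloss = -6*spin_speed + 16.
Solve -6*spin_speed + 16 = -44: spin_speed = (-44 - 16) / -6 = 10.

spin_speed = 10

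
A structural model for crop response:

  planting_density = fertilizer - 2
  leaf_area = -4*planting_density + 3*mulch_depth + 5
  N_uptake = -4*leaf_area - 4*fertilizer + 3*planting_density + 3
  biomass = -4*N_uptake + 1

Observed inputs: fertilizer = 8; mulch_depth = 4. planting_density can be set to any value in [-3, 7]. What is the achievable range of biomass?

-143 to 617

Intervening on planting_density fixes its value directly, overriding its dependence on fertilizer.
Substituting into the leaf_area equation gives leaf_area = -4*planting_density + 17.
So N_uptake = 19*planting_density - 97.
Substituting into the biomass equation gives biomass = -76*planting_density + 389.
Linear in planting_density, so extremes are at the endpoints: planting_density = -3 gives biomass = 617; planting_density = 7 gives biomass = -143.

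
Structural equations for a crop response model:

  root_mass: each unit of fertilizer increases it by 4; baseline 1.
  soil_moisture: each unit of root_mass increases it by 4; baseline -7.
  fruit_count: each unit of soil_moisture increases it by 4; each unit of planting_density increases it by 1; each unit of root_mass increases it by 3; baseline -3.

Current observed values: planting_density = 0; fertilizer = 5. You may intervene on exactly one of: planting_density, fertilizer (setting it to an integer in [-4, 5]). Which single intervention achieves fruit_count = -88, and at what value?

Intervening on planting_density: fruit_count = planting_density + 368. Reaching -88 requires planting_density = -456, outside [-4, 5].
Intervening on fertilizer: with other inputs at their observed values, fruit_count = 76*fertilizer - 12. Solving for -88 gives fertilizer = -1, within [-4, 5].

set fertilizer = -1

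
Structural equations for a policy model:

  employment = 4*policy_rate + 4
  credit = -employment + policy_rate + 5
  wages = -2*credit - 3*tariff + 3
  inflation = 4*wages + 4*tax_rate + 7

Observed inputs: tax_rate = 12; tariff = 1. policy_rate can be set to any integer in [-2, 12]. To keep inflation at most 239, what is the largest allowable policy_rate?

policy_rate = 8

Substituting into the credit equation gives credit = -3*policy_rate + 1.
Substituting into the wages equation gives wages = 6*policy_rate - 2.
So inflation = 24*policy_rate + 47.
Require 24*policy_rate + 47 ≤ 239, so policy_rate ≤ 8.
The largest integer in [-2, 12] satisfying this is 8.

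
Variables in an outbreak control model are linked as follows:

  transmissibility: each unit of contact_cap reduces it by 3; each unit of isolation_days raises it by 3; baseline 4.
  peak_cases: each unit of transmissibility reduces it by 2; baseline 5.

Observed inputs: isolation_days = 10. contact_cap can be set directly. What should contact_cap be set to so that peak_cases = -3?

Substituting into the transmissibility equation gives transmissibility = -3*contact_cap + 34.
This gives peak_cases = 6*contact_cap - 63.
Solve 6*contact_cap - 63 = -3: contact_cap = (-3 + 63) / 6 = 10.

contact_cap = 10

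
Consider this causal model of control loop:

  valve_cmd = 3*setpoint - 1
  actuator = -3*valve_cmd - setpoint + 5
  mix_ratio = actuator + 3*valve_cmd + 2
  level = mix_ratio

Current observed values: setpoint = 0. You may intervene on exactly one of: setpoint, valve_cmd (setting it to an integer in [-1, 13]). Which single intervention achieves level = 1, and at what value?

Intervening on setpoint: with other inputs at their observed values, level = -setpoint + 7. Solving for 1 gives setpoint = 6, within [-1, 13].
Intervening on valve_cmd: the paths from valve_cmd to level cancel (net effect zero), leaving level = 7; 1 is unreachable this way.

set setpoint = 6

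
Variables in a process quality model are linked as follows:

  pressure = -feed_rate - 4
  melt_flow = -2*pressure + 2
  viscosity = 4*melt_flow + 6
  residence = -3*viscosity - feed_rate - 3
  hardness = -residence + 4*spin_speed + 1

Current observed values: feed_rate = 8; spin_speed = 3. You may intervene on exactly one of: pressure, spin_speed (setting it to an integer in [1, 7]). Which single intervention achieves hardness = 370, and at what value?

set spin_speed = 7

Intervening on pressure: hardness = -24*pressure + 66. Reaching 370 requires pressure = -38/3, not an integer.
Intervening on spin_speed: with other inputs at their observed values, hardness = 4*spin_speed + 342. Solving for 370 gives spin_speed = 7, within [1, 7].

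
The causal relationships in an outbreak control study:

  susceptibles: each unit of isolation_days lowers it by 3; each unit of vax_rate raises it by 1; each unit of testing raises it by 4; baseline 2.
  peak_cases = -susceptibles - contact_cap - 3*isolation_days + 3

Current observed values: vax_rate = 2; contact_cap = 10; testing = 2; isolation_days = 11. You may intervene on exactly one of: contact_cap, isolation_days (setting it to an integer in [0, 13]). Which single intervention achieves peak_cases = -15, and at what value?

Intervening on contact_cap: with other inputs at their observed values, peak_cases = -contact_cap - 9. Solving for -15 gives contact_cap = 6, within [0, 13].
Intervening on isolation_days: the paths from isolation_days to peak_cases cancel (net effect zero), leaving peak_cases = -19; -15 is unreachable this way.

set contact_cap = 6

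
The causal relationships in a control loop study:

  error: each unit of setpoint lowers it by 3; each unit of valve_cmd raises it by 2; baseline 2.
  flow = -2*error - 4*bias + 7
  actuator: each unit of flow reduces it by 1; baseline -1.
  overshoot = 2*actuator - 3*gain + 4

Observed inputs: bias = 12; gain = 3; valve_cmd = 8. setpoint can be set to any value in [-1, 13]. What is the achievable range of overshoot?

Substituting into the error equation gives error = -3*setpoint + 18.
Substituting into the flow equation gives flow = 6*setpoint - 77.
Substituting into the actuator equation gives actuator = -6*setpoint + 76.
Substituting into the overshoot equation gives overshoot = -12*setpoint + 147.
Linear in setpoint, so extremes are at the endpoints: setpoint = -1 gives overshoot = 159; setpoint = 13 gives overshoot = -9.

-9 to 159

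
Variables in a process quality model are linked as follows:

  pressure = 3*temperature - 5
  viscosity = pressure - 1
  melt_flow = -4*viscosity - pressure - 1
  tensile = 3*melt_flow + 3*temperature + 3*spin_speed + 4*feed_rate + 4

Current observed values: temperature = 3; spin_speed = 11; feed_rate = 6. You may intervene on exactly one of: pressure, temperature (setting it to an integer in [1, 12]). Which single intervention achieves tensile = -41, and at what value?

set pressure = 8

Intervening on pressure: with other inputs at their observed values, tensile = -15*pressure + 79. Solving for -41 gives pressure = 8, within [1, 12].
Intervening on temperature: tensile = -42*temperature + 145. Reaching -41 requires temperature = 31/7, not an integer.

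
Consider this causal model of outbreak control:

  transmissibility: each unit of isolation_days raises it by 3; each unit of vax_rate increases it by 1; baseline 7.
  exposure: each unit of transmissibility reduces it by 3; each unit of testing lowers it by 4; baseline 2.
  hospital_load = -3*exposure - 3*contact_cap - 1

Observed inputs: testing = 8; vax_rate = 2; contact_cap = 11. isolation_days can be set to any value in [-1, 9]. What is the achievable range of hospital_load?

110 to 380

Substituting into the transmissibility equation gives transmissibility = 3*isolation_days + 9.
Substituting into the exposure equation gives exposure = -9*isolation_days - 57.
So hospital_load = 27*isolation_days + 137.
Linear in isolation_days, so extremes are at the endpoints: isolation_days = -1 gives hospital_load = 110; isolation_days = 9 gives hospital_load = 380.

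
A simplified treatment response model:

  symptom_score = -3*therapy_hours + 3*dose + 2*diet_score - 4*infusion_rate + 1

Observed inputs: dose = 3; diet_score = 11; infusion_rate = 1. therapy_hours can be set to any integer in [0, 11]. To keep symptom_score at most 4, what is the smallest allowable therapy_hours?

therapy_hours = 8

Substituting into the symptom_score equation gives symptom_score = -3*therapy_hours + 28.
Require -3*therapy_hours + 28 ≤ 4, so therapy_hours ≥ 8.
The smallest integer in [0, 11] satisfying this is 8.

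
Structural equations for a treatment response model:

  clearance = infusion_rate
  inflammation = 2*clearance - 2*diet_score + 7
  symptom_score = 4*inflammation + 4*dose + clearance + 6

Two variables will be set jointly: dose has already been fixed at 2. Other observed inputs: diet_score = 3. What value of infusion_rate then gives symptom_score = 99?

With dose held at 2:
Substituting into the inflammation equation gives inflammation = 2*infusion_rate + 1.
Substituting into the symptom_score equation gives symptom_score = 9*infusion_rate + 18.
Solve 9*infusion_rate + 18 = 99: infusion_rate = (99 - 18) / 9 = 9.

infusion_rate = 9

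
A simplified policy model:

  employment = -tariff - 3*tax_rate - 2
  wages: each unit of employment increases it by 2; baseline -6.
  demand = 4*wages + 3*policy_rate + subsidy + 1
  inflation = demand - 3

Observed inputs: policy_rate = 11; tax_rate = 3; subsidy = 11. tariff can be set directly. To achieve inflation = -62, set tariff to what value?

tariff = -1

Substituting into the employment equation gives employment = -tariff - 11.
So wages = -2*tariff - 28.
So demand = -8*tariff - 67.
This gives inflation = -8*tariff - 70.
Solve -8*tariff - 70 = -62: tariff = (-62 + 70) / -8 = -1.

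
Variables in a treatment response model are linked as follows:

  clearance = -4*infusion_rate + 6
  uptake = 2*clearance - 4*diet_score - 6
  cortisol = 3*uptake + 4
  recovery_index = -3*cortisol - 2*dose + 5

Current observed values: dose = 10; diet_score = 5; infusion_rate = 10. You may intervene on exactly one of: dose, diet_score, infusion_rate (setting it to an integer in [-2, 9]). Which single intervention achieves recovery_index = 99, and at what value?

set infusion_rate = 0

Intervening on dose: recovery_index = -2*dose + 839. Reaching 99 requires dose = 370, outside [-2, 9].
Intervening on diet_score: recovery_index = 36*diet_score + 639. Reaching 99 requires diet_score = -15, outside [-2, 9].
Intervening on infusion_rate: with other inputs at their observed values, recovery_index = 72*infusion_rate + 99. Solving for 99 gives infusion_rate = 0, within [-2, 9].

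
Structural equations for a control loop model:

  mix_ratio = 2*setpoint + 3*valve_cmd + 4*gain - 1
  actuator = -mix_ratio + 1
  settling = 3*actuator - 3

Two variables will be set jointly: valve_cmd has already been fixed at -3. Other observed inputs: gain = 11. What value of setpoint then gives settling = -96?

setpoint = -1

With valve_cmd held at -3:
Substituting into the mix_ratio equation gives mix_ratio = 2*setpoint + 34.
actuator becomes -2*setpoint - 33.
Substituting into the settling equation gives settling = -6*setpoint - 102.
Solve -6*setpoint - 102 = -96: setpoint = (-96 + 102) / -6 = -1.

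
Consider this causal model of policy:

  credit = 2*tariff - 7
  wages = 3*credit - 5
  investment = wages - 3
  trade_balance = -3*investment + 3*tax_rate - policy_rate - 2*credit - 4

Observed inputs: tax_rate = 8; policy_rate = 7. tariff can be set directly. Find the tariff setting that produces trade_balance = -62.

Substituting into the wages equation gives wages = 6*tariff - 26.
So investment = 6*tariff - 29.
Substituting into the trade_balance equation gives trade_balance = -22*tariff + 114.
Solve -22*tariff + 114 = -62: tariff = (-62 - 114) / -22 = 8.

tariff = 8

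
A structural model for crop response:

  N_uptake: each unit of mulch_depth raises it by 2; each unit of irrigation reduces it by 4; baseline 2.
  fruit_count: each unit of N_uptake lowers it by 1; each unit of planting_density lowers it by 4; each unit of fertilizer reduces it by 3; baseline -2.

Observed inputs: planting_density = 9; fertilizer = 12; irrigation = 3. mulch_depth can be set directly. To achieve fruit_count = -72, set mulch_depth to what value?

mulch_depth = 4

Substituting into the N_uptake equation gives N_uptake = 2*mulch_depth - 10.
Substituting into the fruit_count equation gives fruit_count = -2*mulch_depth - 64.
Solve -2*mulch_depth - 64 = -72: mulch_depth = (-72 + 64) / -2 = 4.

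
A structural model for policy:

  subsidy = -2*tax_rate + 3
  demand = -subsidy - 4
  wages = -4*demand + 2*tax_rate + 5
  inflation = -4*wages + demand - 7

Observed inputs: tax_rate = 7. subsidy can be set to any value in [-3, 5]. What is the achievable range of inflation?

Intervening on subsidy fixes its value directly, overriding its dependence on tax_rate.
Substituting into the wages equation gives wages = 4*subsidy + 35.
Substituting into the inflation equation gives inflation = -17*subsidy - 151.
Linear in subsidy, so extremes are at the endpoints: subsidy = -3 gives inflation = -100; subsidy = 5 gives inflation = -236.

-236 to -100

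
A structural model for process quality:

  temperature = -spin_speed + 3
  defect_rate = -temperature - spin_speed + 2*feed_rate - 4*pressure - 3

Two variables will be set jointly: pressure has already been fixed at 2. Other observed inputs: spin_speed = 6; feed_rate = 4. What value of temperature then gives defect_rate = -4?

With pressure held at 2:
Intervening on temperature fixes its value directly, overriding its dependence on spin_speed.
Substituting into the defect_rate equation gives defect_rate = -temperature - 9.
Solve -temperature - 9 = -4: temperature = (-4 + 9) / -1 = -5.

temperature = -5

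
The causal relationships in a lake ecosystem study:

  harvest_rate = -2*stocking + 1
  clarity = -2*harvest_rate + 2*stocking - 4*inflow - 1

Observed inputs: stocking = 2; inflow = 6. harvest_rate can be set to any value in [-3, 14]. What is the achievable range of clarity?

Intervening on harvest_rate fixes its value directly, overriding its dependence on stocking.
Substituting into the clarity equation gives clarity = -2*harvest_rate - 21.
Linear in harvest_rate, so extremes are at the endpoints: harvest_rate = -3 gives clarity = -15; harvest_rate = 14 gives clarity = -49.

-49 to -15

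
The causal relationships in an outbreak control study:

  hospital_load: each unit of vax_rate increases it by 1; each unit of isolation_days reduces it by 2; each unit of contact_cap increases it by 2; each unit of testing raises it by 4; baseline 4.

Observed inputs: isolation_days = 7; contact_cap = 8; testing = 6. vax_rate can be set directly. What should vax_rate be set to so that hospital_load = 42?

Substituting into the hospital_load equation gives hospital_load = vax_rate + 30.
Solve vax_rate + 30 = 42: vax_rate = (42 - 30) / 1 = 12.

vax_rate = 12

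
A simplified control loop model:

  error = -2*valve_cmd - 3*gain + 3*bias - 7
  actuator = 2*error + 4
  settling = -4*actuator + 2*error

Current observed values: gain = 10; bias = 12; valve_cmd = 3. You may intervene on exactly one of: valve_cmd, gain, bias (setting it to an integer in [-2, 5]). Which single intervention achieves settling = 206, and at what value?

Intervening on valve_cmd: settling = 12*valve_cmd - 10. Reaching 206 requires valve_cmd = 18, outside [-2, 5].
Intervening on gain: settling = 18*gain - 154. Reaching 206 requires gain = 20, outside [-2, 5].
Intervening on bias: with other inputs at their observed values, settling = -18*bias + 242. Solving for 206 gives bias = 2, within [-2, 5].

set bias = 2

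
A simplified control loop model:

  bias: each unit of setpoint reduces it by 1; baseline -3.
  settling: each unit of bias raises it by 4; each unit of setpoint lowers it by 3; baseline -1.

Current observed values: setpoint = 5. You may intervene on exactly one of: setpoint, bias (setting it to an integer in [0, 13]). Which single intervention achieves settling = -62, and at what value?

Intervening on setpoint: with other inputs at their observed values, settling = -7*setpoint - 13. Solving for -62 gives setpoint = 7, within [0, 13].
Intervening on bias: settling = 4*bias - 16. Reaching -62 requires bias = -23/2, not an integer.

set setpoint = 7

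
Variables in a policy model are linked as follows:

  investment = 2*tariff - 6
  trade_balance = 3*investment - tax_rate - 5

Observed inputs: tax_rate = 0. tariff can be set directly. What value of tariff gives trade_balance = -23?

Substituting into the trade_balance equation gives trade_balance = 6*tariff - 23.
Solve 6*tariff - 23 = -23: tariff = (-23 + 23) / 6 = 0.

tariff = 0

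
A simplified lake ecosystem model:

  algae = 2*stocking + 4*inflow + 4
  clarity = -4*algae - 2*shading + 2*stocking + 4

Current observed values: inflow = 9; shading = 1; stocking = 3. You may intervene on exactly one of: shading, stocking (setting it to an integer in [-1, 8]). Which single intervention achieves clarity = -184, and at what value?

Intervening on shading: with other inputs at their observed values, clarity = -2*shading - 174. Solving for -184 gives shading = 5, within [-1, 8].
Intervening on stocking: clarity = -6*stocking - 158. Reaching -184 requires stocking = 13/3, not an integer.

set shading = 5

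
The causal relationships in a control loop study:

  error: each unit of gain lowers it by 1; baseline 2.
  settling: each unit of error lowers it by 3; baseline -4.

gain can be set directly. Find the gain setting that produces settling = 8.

gain = 6

Substituting into the settling equation gives settling = 3*gain - 10.
Solve 3*gain - 10 = 8: gain = (8 + 10) / 3 = 6.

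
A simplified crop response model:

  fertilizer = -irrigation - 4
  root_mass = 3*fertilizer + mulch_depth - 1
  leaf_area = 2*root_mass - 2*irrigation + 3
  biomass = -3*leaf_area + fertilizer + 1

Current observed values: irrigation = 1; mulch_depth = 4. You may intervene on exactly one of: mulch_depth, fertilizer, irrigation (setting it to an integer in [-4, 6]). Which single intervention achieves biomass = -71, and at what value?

set fertilizer = 3

Intervening on mulch_depth: biomass = -6*mulch_depth + 89. Reaching -71 requires mulch_depth = 80/3, not an integer.
Intervening on fertilizer: with other inputs at their observed values, biomass = -17*fertilizer - 20. Solving for -71 gives fertilizer = 3, within [-4, 6].
Intervening on irrigation: biomass = 23*irrigation + 42. Reaching -71 requires irrigation = -113/23, not an integer.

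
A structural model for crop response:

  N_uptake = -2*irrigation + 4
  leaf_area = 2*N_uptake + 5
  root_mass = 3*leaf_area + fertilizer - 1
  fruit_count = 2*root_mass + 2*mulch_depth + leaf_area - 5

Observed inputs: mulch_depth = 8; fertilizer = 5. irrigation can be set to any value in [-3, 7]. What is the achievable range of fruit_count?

-86 to 194

Substituting into the leaf_area equation gives leaf_area = -4*irrigation + 13.
This gives root_mass = -12*irrigation + 43.
fruit_count becomes -28*irrigation + 110.
Linear in irrigation, so extremes are at the endpoints: irrigation = -3 gives fruit_count = 194; irrigation = 7 gives fruit_count = -86.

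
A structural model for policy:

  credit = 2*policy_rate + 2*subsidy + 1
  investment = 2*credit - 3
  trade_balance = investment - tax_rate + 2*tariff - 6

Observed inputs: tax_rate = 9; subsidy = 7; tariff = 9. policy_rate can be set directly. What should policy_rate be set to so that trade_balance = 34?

Substituting into the credit equation gives credit = 2*policy_rate + 15.
Substituting into the investment equation gives investment = 4*policy_rate + 27.
Substituting into the trade_balance equation gives trade_balance = 4*policy_rate + 30.
Solve 4*policy_rate + 30 = 34: policy_rate = (34 - 30) / 4 = 1.

policy_rate = 1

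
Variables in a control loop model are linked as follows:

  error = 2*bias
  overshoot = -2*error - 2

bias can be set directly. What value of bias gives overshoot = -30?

Substituting into the overshoot equation gives overshoot = -4*bias - 2.
Solve -4*bias - 2 = -30: bias = (-30 + 2) / -4 = 7.

bias = 7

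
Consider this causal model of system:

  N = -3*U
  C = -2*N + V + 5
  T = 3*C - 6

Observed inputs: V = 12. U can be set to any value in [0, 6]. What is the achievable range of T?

45 to 153

Substituting into the C equation gives C = 6*U + 17.
This gives T = 18*U + 45.
Linear in U, so extremes are at the endpoints: U = 0 gives T = 45; U = 6 gives T = 153.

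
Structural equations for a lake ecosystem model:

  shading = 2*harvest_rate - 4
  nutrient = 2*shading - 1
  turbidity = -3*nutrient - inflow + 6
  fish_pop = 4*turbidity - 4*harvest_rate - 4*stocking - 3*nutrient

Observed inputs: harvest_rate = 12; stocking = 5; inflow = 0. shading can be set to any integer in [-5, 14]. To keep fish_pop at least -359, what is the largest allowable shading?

Intervening on shading fixes its value directly, overriding its dependence on harvest_rate.
Substituting into the turbidity equation gives turbidity = -6*shading + 9.
fish_pop becomes -30*shading - 29.
Require -30*shading - 29 ≥ -359, so shading ≤ 11.
The largest integer in [-5, 14] satisfying this is 11.

shading = 11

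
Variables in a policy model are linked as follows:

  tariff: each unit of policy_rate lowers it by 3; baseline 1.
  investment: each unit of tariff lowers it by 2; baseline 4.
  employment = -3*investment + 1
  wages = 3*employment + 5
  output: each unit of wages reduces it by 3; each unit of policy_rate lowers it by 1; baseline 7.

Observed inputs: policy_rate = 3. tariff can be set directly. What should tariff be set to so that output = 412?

Intervening on tariff fixes its value directly, overriding its dependence on policy_rate.
Substituting into the employment equation gives employment = 6*tariff - 11.
This gives wages = 18*tariff - 28.
Substituting into the output equation gives output = -54*tariff + 88.
Solve -54*tariff + 88 = 412: tariff = (412 - 88) / -54 = -6.

tariff = -6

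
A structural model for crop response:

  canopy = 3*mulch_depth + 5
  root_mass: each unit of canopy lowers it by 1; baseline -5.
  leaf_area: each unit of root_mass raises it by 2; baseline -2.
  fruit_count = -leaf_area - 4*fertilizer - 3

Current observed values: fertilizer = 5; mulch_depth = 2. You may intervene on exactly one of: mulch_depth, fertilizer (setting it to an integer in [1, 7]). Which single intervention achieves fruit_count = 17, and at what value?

Intervening on mulch_depth: with other inputs at their observed values, fruit_count = 6*mulch_depth - 1. Solving for 17 gives mulch_depth = 3, within [1, 7].
Intervening on fertilizer: fruit_count = -4*fertilizer + 31. Reaching 17 requires fertilizer = 7/2, not an integer.

set mulch_depth = 3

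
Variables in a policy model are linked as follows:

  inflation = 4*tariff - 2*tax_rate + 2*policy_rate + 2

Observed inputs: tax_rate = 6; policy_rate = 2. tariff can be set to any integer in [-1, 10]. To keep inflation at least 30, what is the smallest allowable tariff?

tariff = 9

Substituting into the inflation equation gives inflation = 4*tariff - 6.
Require 4*tariff - 6 ≥ 30, so tariff ≥ 9.
The smallest integer in [-1, 10] satisfying this is 9.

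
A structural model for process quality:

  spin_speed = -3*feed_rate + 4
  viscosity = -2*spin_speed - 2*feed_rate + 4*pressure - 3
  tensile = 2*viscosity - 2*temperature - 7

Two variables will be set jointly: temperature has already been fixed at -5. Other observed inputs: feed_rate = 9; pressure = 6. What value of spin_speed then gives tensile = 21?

spin_speed = -3

With temperature held at -5:
Intervening on spin_speed fixes its value directly, overriding its dependence on feed_rate.
Substituting into the viscosity equation gives viscosity = -2*spin_speed + 3.
This gives tensile = -4*spin_speed + 9.
Solve -4*spin_speed + 9 = 21: spin_speed = (21 - 9) / -4 = -3.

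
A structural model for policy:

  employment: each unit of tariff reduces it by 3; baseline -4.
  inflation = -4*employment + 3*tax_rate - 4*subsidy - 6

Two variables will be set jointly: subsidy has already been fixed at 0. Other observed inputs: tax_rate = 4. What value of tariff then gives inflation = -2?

tariff = -2

With subsidy held at 0:
Substituting into the inflation equation gives inflation = 12*tariff + 22.
Solve 12*tariff + 22 = -2: tariff = (-2 - 22) / 12 = -2.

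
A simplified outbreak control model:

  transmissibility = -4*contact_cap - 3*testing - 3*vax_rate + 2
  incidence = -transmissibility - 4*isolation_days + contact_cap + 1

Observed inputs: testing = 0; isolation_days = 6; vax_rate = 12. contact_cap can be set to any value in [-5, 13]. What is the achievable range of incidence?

-14 to 76

Substituting into the transmissibility equation gives transmissibility = -4*contact_cap - 34.
Substituting into the incidence equation gives incidence = 5*contact_cap + 11.
Linear in contact_cap, so extremes are at the endpoints: contact_cap = -5 gives incidence = -14; contact_cap = 13 gives incidence = 76.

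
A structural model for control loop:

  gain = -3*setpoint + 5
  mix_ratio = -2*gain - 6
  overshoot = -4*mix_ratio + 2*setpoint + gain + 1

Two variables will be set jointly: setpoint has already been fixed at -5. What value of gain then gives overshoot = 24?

gain = 1

With setpoint held at -5:
Intervening on gain fixes its value directly, overriding its dependence on setpoint.
Substituting into the overshoot equation gives overshoot = 9*gain + 15.
Solve 9*gain + 15 = 24: gain = (24 - 15) / 9 = 1.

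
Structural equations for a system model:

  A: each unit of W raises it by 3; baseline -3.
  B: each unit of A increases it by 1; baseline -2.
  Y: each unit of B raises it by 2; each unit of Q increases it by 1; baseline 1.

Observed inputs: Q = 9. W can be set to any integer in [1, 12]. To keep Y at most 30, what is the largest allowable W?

Substituting into the B equation gives B = 3*W - 5.
This gives Y = 6*W.
Require 6*W ≤ 30, so W ≤ 5.
The largest integer in [1, 12] satisfying this is 5.

W = 5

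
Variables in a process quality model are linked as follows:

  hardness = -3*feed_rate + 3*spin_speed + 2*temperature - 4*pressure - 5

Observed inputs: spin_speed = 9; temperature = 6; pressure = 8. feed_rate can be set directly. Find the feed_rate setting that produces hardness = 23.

feed_rate = -7

Substituting into the hardness equation gives hardness = -3*feed_rate + 2.
Solve -3*feed_rate + 2 = 23: feed_rate = (23 - 2) / -3 = -7.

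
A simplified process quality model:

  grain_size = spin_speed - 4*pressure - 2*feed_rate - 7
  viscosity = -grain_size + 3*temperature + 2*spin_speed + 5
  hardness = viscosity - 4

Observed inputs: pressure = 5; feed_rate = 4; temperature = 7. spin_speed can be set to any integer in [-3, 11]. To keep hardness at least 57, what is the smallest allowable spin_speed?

Substituting into the grain_size equation gives grain_size = spin_speed - 35.
Substituting into the viscosity equation gives viscosity = spin_speed + 61.
So hardness = spin_speed + 57.
Require spin_speed + 57 ≥ 57, so spin_speed ≥ 0.
The smallest integer in [-3, 11] satisfying this is 0.

spin_speed = 0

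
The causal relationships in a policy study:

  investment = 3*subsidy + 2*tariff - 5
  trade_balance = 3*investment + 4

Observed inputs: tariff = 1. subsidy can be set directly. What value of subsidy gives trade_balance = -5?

Substituting into the investment equation gives investment = 3*subsidy - 3.
This gives trade_balance = 9*subsidy - 5.
Solve 9*subsidy - 5 = -5: subsidy = (-5 + 5) / 9 = 0.

subsidy = 0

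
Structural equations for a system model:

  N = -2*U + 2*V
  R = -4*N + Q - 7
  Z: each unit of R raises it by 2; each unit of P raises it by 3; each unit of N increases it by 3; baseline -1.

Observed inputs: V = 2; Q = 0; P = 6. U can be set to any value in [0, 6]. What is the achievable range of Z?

Substituting into the N equation gives N = -2*U + 4.
This gives R = 8*U - 23.
Z becomes 10*U - 17.
Linear in U, so extremes are at the endpoints: U = 0 gives Z = -17; U = 6 gives Z = 43.

-17 to 43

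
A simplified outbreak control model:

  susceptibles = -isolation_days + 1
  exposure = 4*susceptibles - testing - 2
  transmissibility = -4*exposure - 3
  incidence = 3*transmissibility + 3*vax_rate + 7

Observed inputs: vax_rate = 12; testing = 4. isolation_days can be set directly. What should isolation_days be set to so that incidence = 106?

Substituting into the exposure equation gives exposure = -4*isolation_days - 2.
So transmissibility = 16*isolation_days + 5.
incidence becomes 48*isolation_days + 58.
Solve 48*isolation_days + 58 = 106: isolation_days = (106 - 58) / 48 = 1.

isolation_days = 1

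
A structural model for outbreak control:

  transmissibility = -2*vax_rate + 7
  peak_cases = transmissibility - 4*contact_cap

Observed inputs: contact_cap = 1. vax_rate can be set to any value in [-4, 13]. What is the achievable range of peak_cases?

-23 to 11

Substituting into the peak_cases equation gives peak_cases = -2*vax_rate + 3.
Linear in vax_rate, so extremes are at the endpoints: vax_rate = -4 gives peak_cases = 11; vax_rate = 13 gives peak_cases = -23.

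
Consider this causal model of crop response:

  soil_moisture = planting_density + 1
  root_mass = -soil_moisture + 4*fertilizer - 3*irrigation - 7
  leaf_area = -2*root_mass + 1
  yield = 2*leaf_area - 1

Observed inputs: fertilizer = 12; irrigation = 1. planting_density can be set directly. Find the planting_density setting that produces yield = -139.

Substituting into the root_mass equation gives root_mass = -planting_density + 37.
leaf_area becomes 2*planting_density - 73.
Substituting into the yield equation gives yield = 4*planting_density - 147.
Solve 4*planting_density - 147 = -139: planting_density = (-139 + 147) / 4 = 2.

planting_density = 2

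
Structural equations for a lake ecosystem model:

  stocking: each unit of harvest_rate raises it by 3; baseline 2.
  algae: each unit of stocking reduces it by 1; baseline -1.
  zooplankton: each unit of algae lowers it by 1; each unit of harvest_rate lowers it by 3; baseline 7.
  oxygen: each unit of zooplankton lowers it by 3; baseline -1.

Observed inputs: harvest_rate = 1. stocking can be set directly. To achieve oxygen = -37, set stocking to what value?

Intervening on stocking fixes its value directly, overriding its dependence on harvest_rate.
Substituting into the zooplankton equation gives zooplankton = stocking + 5.
So oxygen = -3*stocking - 16.
Solve -3*stocking - 16 = -37: stocking = (-37 + 16) / -3 = 7.

stocking = 7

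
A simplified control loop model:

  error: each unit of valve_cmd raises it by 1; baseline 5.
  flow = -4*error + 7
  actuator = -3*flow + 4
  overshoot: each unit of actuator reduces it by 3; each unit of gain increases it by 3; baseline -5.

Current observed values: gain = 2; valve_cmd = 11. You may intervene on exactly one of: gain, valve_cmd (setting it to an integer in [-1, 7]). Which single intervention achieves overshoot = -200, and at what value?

Intervening on gain: overshoot = 3*gain - 530. Reaching -200 requires gain = 110, outside [-1, 7].
Intervening on valve_cmd: with other inputs at their observed values, overshoot = -36*valve_cmd - 128. Solving for -200 gives valve_cmd = 2, within [-1, 7].

set valve_cmd = 2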